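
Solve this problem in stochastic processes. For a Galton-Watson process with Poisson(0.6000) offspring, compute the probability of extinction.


Since mu = 0.6000 <= 1, extinction probability = 1.

1.0000


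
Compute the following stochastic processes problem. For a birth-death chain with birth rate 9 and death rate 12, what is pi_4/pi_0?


For birth-death process, pi_n/pi_0 = (lambda/mu)^n
= (9/12)^4
= 0.3164

0.3164


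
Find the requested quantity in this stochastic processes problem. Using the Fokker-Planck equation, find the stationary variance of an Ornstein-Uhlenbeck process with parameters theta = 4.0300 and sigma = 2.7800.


Stationary variance = sigma^2 / (2*theta)
= 2.7800^2 / (2*4.0300)
= 7.7284 / 8.0600
= 0.9589

0.9589


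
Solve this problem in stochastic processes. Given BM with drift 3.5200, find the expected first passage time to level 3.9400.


Expected first passage time = a/mu
= 3.9400/3.5200
= 1.1193

1.1193


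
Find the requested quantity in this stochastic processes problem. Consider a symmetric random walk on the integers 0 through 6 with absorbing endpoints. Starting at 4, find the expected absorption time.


For symmetric RW on 0,...,N with absorbing barriers, E(i) = i*(N-i)
E(4) = 4 * 2 = 8

8


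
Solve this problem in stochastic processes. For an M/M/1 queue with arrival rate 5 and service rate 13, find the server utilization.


rho = lambda/mu
= 5/13
= 0.3846

0.3846


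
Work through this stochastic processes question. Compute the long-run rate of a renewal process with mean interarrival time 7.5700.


Long-run renewal rate = 1/E(X)
= 1/7.5700
= 0.1321

0.1321


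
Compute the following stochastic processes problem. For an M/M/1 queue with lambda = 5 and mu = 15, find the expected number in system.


rho = 5/15 = 0.3333
L = rho/(1-rho)
= 0.3333/0.6667
= 0.5000

0.5000


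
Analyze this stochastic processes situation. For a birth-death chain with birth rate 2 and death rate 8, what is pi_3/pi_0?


For birth-death process, pi_n/pi_0 = (lambda/mu)^n
= (2/8)^3
= 0.0156

0.0156


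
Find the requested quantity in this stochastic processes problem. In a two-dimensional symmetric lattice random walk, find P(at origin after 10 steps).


P = C(10,5)^2 / 4^10
= 252^2 / 1048576
= 63504 / 1048576
= 0.0606

0.0606


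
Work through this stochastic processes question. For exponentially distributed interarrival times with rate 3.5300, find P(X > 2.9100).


P(X > t) = exp(-lambda * t)
= exp(-3.5300 * 2.9100)
= exp(-10.2723) = 3.4578e-05

3.4578e-05


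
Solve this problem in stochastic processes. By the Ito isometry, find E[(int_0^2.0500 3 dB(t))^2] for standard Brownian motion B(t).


By Ito isometry: E[(int f dB)^2] = int f^2 dt
= 3^2 * 2.0500
= 9 * 2.0500 = 18.4500

18.4500


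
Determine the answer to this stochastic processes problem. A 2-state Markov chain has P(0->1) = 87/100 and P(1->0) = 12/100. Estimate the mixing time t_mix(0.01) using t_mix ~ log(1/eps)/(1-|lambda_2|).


lambda_2 = |1 - p01 - p10| = |1 - 0.8700 - 0.1200| = 0.0100
t_mix ~ log(1/eps)/(1 - |lambda_2|)
= log(100)/(1 - 0.0100) = 4.6052/0.9900
= 4.6517

4.6517


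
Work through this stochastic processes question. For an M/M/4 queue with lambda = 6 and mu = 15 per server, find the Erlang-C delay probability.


a = lambda/mu = 0.4000
rho = a/c = 0.1000
Erlang-C formula applied:
C(c,a) = 7.9444e-04

7.9444e-04


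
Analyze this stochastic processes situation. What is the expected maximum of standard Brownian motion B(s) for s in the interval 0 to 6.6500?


E(max B(s)) = sqrt(2t/pi)
= sqrt(2*6.6500/pi)
= sqrt(4.2335)
= 2.0576

2.0576


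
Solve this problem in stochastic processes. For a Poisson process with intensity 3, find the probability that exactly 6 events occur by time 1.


P(N(t)=k) = (lambda*t)^k * exp(-lambda*t) / k!
lambda*t = 3
= 3^6 * exp(-3) / 6!
= 729 * 0.0498 / 720
= 0.0504

0.0504


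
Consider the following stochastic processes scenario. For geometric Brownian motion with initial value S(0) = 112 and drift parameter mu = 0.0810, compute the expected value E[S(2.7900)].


E[S(t)] = S(0) * exp(mu * t)
= 112 * exp(0.0810 * 2.7900)
= 112 * 1.2536
= 140.3991

140.3991


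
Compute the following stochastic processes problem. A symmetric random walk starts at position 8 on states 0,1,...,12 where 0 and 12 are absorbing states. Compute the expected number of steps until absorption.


For symmetric RW on 0,...,N with absorbing barriers, E(i) = i*(N-i)
E(8) = 8 * 4 = 32

32


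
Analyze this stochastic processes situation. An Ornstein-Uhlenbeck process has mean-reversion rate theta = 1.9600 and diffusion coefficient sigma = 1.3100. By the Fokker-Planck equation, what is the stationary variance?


Stationary variance = sigma^2 / (2*theta)
= 1.3100^2 / (2*1.9600)
= 1.7161 / 3.9200
= 0.4378

0.4378


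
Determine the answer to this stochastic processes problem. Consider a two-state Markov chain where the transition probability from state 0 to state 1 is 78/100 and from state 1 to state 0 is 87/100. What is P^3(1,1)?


Computing P^3 by matrix multiplication.
P = [[0.2200, 0.7800], [0.8700, 0.1300]]
After raising P to the power 3:
P^3(1,1) = 0.3279

0.3279


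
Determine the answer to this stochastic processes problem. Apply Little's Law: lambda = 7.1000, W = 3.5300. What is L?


Little's Law: L = lambda * W
= 7.1000 * 3.5300
= 25.0630

25.0630


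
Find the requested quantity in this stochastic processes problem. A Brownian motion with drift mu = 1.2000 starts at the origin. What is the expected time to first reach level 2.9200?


Expected first passage time = a/mu
= 2.9200/1.2000
= 2.4333

2.4333


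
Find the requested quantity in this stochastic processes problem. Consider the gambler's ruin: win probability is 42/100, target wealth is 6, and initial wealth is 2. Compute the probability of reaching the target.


Gambler's ruin formula:
r = q/p = 0.5800/0.4200 = 1.3810
P(win) = (1 - r^i)/(1 - r^N)
= (1 - 1.3810^2)/(1 - 1.3810^6)
= 0.1528

0.1528


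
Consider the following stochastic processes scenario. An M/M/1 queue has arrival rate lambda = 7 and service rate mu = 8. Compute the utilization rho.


rho = lambda/mu
= 7/8
= 0.8750

0.8750


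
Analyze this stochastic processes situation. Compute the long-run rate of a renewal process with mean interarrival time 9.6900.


Long-run renewal rate = 1/E(X)
= 1/9.6900
= 0.1032

0.1032


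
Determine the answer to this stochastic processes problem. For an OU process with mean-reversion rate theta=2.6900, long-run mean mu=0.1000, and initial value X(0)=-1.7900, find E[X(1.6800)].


E[X(t)] = mu + (X(0) - mu)*exp(-theta*t)
= 0.1000 + (-1.7900 - 0.1000)*exp(-2.6900*1.6800)
= 0.1000 + -1.8900 * 0.0109
= 0.0794

0.0794


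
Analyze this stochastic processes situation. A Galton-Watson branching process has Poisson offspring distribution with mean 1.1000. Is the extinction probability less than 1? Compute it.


Since mu = 1.1000 > 1, extinction prob q < 1.
Solve s = exp(mu*(s-1)) iteratively.
q = 0.8239

0.8239


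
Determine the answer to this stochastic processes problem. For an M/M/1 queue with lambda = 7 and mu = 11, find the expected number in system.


rho = 7/11 = 0.6364
L = rho/(1-rho)
= 0.6364/0.3636
= 1.7500

1.7500


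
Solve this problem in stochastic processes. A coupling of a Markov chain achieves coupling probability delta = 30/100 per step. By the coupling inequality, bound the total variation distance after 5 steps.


TV distance bound <= (1-delta)^n
= (1 - 0.3000)^5
= 0.7000^5
= 0.1681

0.1681


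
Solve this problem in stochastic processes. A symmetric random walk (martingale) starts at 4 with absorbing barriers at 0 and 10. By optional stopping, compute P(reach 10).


By optional stopping theorem: E(M at tau) = M(0) = 4
P(hit 10)*10 + P(hit 0)*0 = 4
P(hit 10) = (4 - 0)/(10 - 0) = 2/5 = 0.4000

0.4000


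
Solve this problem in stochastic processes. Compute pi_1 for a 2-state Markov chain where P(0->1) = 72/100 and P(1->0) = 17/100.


Stationary distribution: pi_0 = p10/(p01+p10), pi_1 = p01/(p01+p10)
p01 = 0.7200, p10 = 0.1700
pi_1 = 0.8090

0.8090


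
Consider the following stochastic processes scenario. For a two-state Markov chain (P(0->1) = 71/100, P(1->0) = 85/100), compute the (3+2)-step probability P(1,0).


P^5 = P^3 * P^2
Computing via matrix multiplication of the transition matrix.
Entry (1,0) of P^5 = 0.5749

0.5749


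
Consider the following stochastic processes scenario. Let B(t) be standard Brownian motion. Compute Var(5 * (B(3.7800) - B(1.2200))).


Var(alpha*(B(t)-B(s))) = alpha^2 * (t-s)
= 5^2 * (3.7800 - 1.2200)
= 25 * 2.5600
= 64.0000

64.0000


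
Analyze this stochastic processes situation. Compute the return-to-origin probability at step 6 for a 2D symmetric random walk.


P = C(6,3)^2 / 4^6
= 20^2 / 4096
= 400 / 4096
= 0.0977

0.0977


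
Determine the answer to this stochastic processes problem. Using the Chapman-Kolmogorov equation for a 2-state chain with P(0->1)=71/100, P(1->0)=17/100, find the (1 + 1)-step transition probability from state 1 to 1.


P^2 = P^1 * P^1
Computing via matrix multiplication of the transition matrix.
Entry (1,1) of P^2 = 0.8096

0.8096


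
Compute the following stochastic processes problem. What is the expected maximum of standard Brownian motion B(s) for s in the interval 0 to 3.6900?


E(max B(s)) = sqrt(2t/pi)
= sqrt(2*3.6900/pi)
= sqrt(2.3491)
= 1.5327

1.5327


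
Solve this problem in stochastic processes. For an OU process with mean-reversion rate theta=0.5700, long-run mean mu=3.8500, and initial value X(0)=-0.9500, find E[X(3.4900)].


E[X(t)] = mu + (X(0) - mu)*exp(-theta*t)
= 3.8500 + (-0.9500 - 3.8500)*exp(-0.5700*3.4900)
= 3.8500 + -4.8000 * 0.1368
= 3.1934

3.1934


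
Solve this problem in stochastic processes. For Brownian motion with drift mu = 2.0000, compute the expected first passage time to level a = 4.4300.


Expected first passage time = a/mu
= 4.4300/2.0000
= 2.2150

2.2150


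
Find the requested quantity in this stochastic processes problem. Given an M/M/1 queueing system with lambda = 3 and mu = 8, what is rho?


rho = lambda/mu
= 3/8
= 0.3750

0.3750


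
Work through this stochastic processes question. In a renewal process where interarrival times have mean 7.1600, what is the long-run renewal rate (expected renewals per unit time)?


Long-run renewal rate = 1/E(X)
= 1/7.1600
= 0.1397

0.1397


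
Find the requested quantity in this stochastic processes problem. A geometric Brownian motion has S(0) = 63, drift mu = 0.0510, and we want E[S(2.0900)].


E[S(t)] = S(0) * exp(mu * t)
= 63 * exp(0.0510 * 2.0900)
= 63 * 1.1125
= 70.0861

70.0861


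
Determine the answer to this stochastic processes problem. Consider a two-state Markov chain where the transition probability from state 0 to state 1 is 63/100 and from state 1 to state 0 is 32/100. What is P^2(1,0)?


Computing P^2 by matrix multiplication.
P = [[0.3700, 0.6300], [0.3200, 0.6800]]
After raising P to the power 2:
P^2(1,0) = 0.3360

0.3360


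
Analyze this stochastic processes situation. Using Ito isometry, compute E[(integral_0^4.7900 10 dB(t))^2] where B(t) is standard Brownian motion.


By Ito isometry: E[(int f dB)^2] = int f^2 dt
= 10^2 * 4.7900
= 100 * 4.7900 = 479.0000

479.0000


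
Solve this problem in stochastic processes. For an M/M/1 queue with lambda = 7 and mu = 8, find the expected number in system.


rho = 7/8 = 0.8750
L = rho/(1-rho)
= 0.8750/0.1250
= 7.0000

7.0000


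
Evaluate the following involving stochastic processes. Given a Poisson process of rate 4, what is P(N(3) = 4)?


P(N(t)=k) = (lambda*t)^k * exp(-lambda*t) / k!
lambda*t = 12
= 12^4 * exp(-12) / 4!
= 20736 * 6.1442e-06 / 24
= 0.0053

0.0053


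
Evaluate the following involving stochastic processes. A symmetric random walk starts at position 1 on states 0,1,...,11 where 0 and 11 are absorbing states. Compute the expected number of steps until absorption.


For symmetric RW on 0,...,N with absorbing barriers, E(i) = i*(N-i)
E(1) = 1 * 10 = 10

10


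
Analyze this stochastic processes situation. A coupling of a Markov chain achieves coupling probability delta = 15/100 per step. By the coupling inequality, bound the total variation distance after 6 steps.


TV distance bound <= (1-delta)^n
= (1 - 0.1500)^6
= 0.8500^6
= 0.3771

0.3771


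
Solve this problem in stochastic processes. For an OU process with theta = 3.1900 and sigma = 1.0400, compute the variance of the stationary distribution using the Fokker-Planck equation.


Stationary variance = sigma^2 / (2*theta)
= 1.0400^2 / (2*3.1900)
= 1.0816 / 6.3800
= 0.1695

0.1695


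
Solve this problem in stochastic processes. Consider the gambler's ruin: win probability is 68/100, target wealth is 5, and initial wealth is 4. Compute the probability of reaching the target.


Gambler's ruin formula:
r = q/p = 0.3200/0.6800 = 0.4706
P(win) = (1 - r^i)/(1 - r^N)
= (1 - 0.4706^4)/(1 - 0.4706^5)
= 0.9734

0.9734


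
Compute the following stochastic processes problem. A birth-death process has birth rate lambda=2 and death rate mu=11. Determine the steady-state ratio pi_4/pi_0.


For birth-death process, pi_n/pi_0 = (lambda/mu)^n
= (2/11)^4
= 0.0011

0.0011


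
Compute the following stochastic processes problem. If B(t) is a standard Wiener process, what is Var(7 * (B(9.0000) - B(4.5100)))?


Var(alpha*(B(t)-B(s))) = alpha^2 * (t-s)
= 7^2 * (9.0000 - 4.5100)
= 49 * 4.4900
= 220.0100

220.0100


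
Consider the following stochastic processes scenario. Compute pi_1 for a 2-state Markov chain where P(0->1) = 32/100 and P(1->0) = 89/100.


Stationary distribution: pi_0 = p10/(p01+p10), pi_1 = p01/(p01+p10)
p01 = 0.3200, p10 = 0.8900
pi_1 = 0.2645

0.2645


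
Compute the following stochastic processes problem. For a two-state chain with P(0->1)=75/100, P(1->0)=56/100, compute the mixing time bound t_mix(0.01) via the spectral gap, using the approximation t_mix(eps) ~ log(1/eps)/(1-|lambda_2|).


lambda_2 = |1 - p01 - p10| = |1 - 0.7500 - 0.5600| = 0.3100
t_mix ~ log(1/eps)/(1 - |lambda_2|)
= log(100)/(1 - 0.3100) = 4.6052/0.6900
= 6.6742

6.6742


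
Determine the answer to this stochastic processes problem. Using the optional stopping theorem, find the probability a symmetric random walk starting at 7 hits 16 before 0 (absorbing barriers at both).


By optional stopping theorem: E(M at tau) = M(0) = 7
P(hit 16)*16 + P(hit 0)*0 = 7
P(hit 16) = (7 - 0)/(16 - 0) = 7/16 = 0.4375

0.4375


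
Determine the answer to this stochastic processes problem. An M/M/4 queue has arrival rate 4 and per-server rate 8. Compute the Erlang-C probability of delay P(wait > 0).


a = lambda/mu = 0.5000
rho = a/c = 0.1250
Erlang-C formula applied:
C(c,a) = 0.0018

0.0018


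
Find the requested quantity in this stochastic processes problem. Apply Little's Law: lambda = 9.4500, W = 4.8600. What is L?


Little's Law: L = lambda * W
= 9.4500 * 4.8600
= 45.9270

45.9270


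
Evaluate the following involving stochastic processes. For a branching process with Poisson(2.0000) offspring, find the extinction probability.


Since mu = 2.0000 > 1, extinction prob q < 1.
Solve s = exp(mu*(s-1)) iteratively.
q = 0.2032

0.2032


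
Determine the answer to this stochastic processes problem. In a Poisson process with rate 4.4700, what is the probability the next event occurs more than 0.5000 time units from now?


P(X > t) = exp(-lambda * t)
= exp(-4.4700 * 0.5000)
= exp(-2.2350) = 0.1070

0.1070


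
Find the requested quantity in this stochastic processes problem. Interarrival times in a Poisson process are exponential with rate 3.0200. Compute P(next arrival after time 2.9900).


P(X > t) = exp(-lambda * t)
= exp(-3.0200 * 2.9900)
= exp(-9.0298) = 1.1979e-04

1.1979e-04


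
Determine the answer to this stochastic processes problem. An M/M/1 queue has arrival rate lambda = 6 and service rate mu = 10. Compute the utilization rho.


rho = lambda/mu
= 6/10
= 0.6000

0.6000


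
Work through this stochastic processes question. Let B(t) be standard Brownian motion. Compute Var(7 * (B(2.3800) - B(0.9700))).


Var(alpha*(B(t)-B(s))) = alpha^2 * (t-s)
= 7^2 * (2.3800 - 0.9700)
= 49 * 1.4100
= 69.0900

69.0900


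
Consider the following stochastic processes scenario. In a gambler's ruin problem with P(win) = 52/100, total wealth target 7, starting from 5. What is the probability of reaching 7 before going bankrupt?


Gambler's ruin formula:
r = q/p = 0.4800/0.5200 = 0.9231
P(win) = (1 - r^i)/(1 - r^N)
= (1 - 0.9231^5)/(1 - 0.9231^7)
= 0.7689

0.7689


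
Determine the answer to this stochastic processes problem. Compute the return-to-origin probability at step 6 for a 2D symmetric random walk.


P = C(6,3)^2 / 4^6
= 20^2 / 4096
= 400 / 4096
= 0.0977

0.0977


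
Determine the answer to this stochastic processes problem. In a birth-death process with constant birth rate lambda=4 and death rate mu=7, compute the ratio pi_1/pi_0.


For birth-death process, pi_n/pi_0 = (lambda/mu)^n
= (4/7)^1
= 0.5714

0.5714


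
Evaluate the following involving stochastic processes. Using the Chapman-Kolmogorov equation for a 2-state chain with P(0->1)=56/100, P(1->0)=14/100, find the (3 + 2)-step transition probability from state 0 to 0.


P^5 = P^3 * P^2
Computing via matrix multiplication of the transition matrix.
Entry (0,0) of P^5 = 0.2019

0.2019


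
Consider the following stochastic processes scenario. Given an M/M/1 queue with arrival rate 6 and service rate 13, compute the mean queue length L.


rho = 6/13 = 0.4615
L = rho/(1-rho)
= 0.4615/0.5385
= 0.8571

0.8571


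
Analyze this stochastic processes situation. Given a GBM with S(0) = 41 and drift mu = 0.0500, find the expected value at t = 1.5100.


E[S(t)] = S(0) * exp(mu * t)
= 41 * exp(0.0500 * 1.5100)
= 41 * 1.0784
= 44.2154

44.2154


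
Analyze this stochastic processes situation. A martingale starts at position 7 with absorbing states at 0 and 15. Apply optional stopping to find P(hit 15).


By optional stopping theorem: E(M at tau) = M(0) = 7
P(hit 15)*15 + P(hit 0)*0 = 7
P(hit 15) = (7 - 0)/(15 - 0) = 7/15 = 0.4667

0.4667


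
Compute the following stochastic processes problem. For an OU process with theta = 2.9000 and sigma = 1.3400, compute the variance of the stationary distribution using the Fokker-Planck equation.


Stationary variance = sigma^2 / (2*theta)
= 1.3400^2 / (2*2.9000)
= 1.7956 / 5.8000
= 0.3096

0.3096


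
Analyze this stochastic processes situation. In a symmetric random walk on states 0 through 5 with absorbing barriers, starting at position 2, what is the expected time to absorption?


For symmetric RW on 0,...,N with absorbing barriers, E(i) = i*(N-i)
E(2) = 2 * 3 = 6

6


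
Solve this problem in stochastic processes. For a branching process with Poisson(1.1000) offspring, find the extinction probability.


Since mu = 1.1000 > 1, extinction prob q < 1.
Solve s = exp(mu*(s-1)) iteratively.
q = 0.8239

0.8239


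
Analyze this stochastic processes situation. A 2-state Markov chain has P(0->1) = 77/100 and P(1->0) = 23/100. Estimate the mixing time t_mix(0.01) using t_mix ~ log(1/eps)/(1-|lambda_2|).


lambda_2 = |1 - p01 - p10| = |1 - 0.7700 - 0.2300| = 2.7756e-17
t_mix ~ log(1/eps)/(1 - |lambda_2|)
= log(100)/(1 - 2.7756e-17) = 4.6052/1.0000
= 4.6052

4.6052


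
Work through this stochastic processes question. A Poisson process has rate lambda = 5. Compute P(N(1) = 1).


P(N(t)=k) = (lambda*t)^k * exp(-lambda*t) / k!
lambda*t = 5
= 5^1 * exp(-5) / 1!
= 5 * 0.0067 / 1
= 0.0337

0.0337


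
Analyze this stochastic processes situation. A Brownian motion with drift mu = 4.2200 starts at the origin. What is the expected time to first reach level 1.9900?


Expected first passage time = a/mu
= 1.9900/4.2200
= 0.4716

0.4716


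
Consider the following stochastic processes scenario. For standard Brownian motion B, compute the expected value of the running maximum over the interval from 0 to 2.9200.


E(max B(s)) = sqrt(2t/pi)
= sqrt(2*2.9200/pi)
= sqrt(1.8589)
= 1.3634

1.3634


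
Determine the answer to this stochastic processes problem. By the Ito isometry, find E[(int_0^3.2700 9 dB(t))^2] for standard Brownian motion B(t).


By Ito isometry: E[(int f dB)^2] = int f^2 dt
= 9^2 * 3.2700
= 81 * 3.2700 = 264.8700

264.8700


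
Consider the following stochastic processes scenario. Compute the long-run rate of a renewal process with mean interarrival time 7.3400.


Long-run renewal rate = 1/E(X)
= 1/7.3400
= 0.1362

0.1362


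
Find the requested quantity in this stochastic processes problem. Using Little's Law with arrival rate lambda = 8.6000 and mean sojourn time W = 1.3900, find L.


Little's Law: L = lambda * W
= 8.6000 * 1.3900
= 11.9540

11.9540


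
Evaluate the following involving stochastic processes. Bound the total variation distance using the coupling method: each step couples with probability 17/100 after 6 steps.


TV distance bound <= (1-delta)^n
= (1 - 0.1700)^6
= 0.8300^6
= 0.3269

0.3269


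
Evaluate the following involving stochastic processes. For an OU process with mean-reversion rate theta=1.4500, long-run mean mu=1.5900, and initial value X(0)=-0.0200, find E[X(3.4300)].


E[X(t)] = mu + (X(0) - mu)*exp(-theta*t)
= 1.5900 + (-0.0200 - 1.5900)*exp(-1.4500*3.4300)
= 1.5900 + -1.6100 * 0.0069
= 1.5789

1.5789


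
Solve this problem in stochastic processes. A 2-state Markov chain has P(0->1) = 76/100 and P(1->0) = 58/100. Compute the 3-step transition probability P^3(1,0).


Computing P^3 by matrix multiplication.
P = [[0.2400, 0.7600], [0.5800, 0.4200]]
After raising P to the power 3:
P^3(1,0) = 0.4498

0.4498


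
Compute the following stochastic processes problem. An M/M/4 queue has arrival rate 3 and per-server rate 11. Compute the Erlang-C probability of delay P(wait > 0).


a = lambda/mu = 0.2727
rho = a/c = 0.0682
Erlang-C formula applied:
C(c,a) = 1.8833e-04

1.8833e-04


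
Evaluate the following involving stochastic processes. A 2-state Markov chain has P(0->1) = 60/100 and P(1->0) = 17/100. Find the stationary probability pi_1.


Stationary distribution: pi_0 = p10/(p01+p10), pi_1 = p01/(p01+p10)
p01 = 0.6000, p10 = 0.1700
pi_1 = 0.7792

0.7792


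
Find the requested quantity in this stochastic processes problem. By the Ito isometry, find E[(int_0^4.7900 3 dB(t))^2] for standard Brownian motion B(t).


By Ito isometry: E[(int f dB)^2] = int f^2 dt
= 3^2 * 4.7900
= 9 * 4.7900 = 43.1100

43.1100


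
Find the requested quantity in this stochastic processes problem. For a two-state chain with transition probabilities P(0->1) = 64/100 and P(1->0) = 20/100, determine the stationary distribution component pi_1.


Stationary distribution: pi_0 = p10/(p01+p10), pi_1 = p01/(p01+p10)
p01 = 0.6400, p10 = 0.2000
pi_1 = 0.7619

0.7619


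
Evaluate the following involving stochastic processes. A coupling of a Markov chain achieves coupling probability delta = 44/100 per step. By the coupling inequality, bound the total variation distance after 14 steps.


TV distance bound <= (1-delta)^n
= (1 - 0.4400)^14
= 0.5600^14
= 2.9829e-04

2.9829e-04


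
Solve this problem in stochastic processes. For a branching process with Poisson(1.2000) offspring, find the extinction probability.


Since mu = 1.2000 > 1, extinction prob q < 1.
Solve s = exp(mu*(s-1)) iteratively.
q = 0.6863

0.6863


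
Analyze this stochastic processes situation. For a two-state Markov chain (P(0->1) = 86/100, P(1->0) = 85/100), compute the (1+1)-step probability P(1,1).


P^2 = P^1 * P^1
Computing via matrix multiplication of the transition matrix.
Entry (1,1) of P^2 = 0.7535

0.7535


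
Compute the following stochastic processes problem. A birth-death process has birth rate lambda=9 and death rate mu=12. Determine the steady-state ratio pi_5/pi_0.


For birth-death process, pi_n/pi_0 = (lambda/mu)^n
= (9/12)^5
= 0.2373

0.2373


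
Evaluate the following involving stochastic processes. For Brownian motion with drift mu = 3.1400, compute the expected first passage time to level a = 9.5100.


Expected first passage time = a/mu
= 9.5100/3.1400
= 3.0287

3.0287


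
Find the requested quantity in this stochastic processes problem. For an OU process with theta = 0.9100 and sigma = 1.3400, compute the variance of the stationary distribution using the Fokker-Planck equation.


Stationary variance = sigma^2 / (2*theta)
= 1.3400^2 / (2*0.9100)
= 1.7956 / 1.8200
= 0.9866

0.9866


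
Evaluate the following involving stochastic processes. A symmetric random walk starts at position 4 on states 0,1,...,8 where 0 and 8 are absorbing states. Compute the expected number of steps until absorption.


For symmetric RW on 0,...,N with absorbing barriers, E(i) = i*(N-i)
E(4) = 4 * 4 = 16

16


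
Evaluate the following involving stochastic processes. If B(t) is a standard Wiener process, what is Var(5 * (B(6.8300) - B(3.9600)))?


Var(alpha*(B(t)-B(s))) = alpha^2 * (t-s)
= 5^2 * (6.8300 - 3.9600)
= 25 * 2.8700
= 71.7500

71.7500


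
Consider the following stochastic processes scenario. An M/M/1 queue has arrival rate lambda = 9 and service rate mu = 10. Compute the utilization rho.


rho = lambda/mu
= 9/10
= 0.9000

0.9000


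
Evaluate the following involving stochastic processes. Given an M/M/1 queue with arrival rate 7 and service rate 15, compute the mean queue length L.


rho = 7/15 = 0.4667
L = rho/(1-rho)
= 0.4667/0.5333
= 0.8750

0.8750


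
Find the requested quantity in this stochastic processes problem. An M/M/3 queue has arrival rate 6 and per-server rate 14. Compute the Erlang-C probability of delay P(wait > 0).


a = lambda/mu = 0.4286
rho = a/c = 0.1429
Erlang-C formula applied:
C(c,a) = 0.0100

0.0100


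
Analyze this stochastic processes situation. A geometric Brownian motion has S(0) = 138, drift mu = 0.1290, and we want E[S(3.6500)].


E[S(t)] = S(0) * exp(mu * t)
= 138 * exp(0.1290 * 3.6500)
= 138 * 1.6014
= 220.9870

220.9870


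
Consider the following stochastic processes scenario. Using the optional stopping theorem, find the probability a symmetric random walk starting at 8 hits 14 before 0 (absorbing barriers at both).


By optional stopping theorem: E(M at tau) = M(0) = 8
P(hit 14)*14 + P(hit 0)*0 = 8
P(hit 14) = (8 - 0)/(14 - 0) = 4/7 = 0.5714

0.5714


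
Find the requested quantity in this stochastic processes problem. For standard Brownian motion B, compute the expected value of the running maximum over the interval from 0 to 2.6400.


E(max B(s)) = sqrt(2t/pi)
= sqrt(2*2.6400/pi)
= sqrt(1.6807)
= 1.2964

1.2964


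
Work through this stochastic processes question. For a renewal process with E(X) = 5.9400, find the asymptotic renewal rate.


Long-run renewal rate = 1/E(X)
= 1/5.9400
= 0.1684

0.1684


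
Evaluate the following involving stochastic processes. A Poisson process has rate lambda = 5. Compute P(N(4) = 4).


P(N(t)=k) = (lambda*t)^k * exp(-lambda*t) / k!
lambda*t = 20
= 20^4 * exp(-20) / 4!
= 160000 * 2.0612e-09 / 24
= 1.3741e-05

1.3741e-05


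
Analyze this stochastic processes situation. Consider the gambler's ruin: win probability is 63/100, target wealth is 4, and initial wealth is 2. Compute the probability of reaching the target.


Gambler's ruin formula:
r = q/p = 0.3700/0.6300 = 0.5873
P(win) = (1 - r^i)/(1 - r^N)
= (1 - 0.5873^2)/(1 - 0.5873^4)
= 0.7435

0.7435


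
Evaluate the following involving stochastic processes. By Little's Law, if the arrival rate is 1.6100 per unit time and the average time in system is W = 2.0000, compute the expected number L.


Little's Law: L = lambda * W
= 1.6100 * 2.0000
= 3.2200

3.2200


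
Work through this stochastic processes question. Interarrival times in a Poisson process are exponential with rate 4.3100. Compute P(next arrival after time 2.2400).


P(X > t) = exp(-lambda * t)
= exp(-4.3100 * 2.2400)
= exp(-9.6544) = 6.4143e-05

6.4143e-05


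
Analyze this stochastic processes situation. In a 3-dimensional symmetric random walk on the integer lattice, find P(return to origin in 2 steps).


P(return in 2 steps) = P(reverse first step) = 1/(2d)
= 1/6
= 0.1667

0.1667


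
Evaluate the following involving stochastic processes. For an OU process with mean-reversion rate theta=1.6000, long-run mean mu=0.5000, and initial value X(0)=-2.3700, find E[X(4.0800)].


E[X(t)] = mu + (X(0) - mu)*exp(-theta*t)
= 0.5000 + (-2.3700 - 0.5000)*exp(-1.6000*4.0800)
= 0.5000 + -2.8700 * 0.0015
= 0.4958

0.4958


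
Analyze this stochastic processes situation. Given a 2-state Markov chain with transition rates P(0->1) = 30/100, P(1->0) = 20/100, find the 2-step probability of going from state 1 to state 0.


Computing P^2 by matrix multiplication.
P = [[0.7000, 0.3000], [0.2000, 0.8000]]
After raising P to the power 2:
P^2(1,0) = 0.3000

0.3000


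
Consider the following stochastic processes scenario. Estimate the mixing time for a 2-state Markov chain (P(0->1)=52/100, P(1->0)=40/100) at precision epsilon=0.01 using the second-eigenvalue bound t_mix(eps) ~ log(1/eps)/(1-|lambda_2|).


lambda_2 = |1 - p01 - p10| = |1 - 0.5200 - 0.4000| = 0.0800
t_mix ~ log(1/eps)/(1 - |lambda_2|)
= log(100)/(1 - 0.0800) = 4.6052/0.9200
= 5.0056

5.0056


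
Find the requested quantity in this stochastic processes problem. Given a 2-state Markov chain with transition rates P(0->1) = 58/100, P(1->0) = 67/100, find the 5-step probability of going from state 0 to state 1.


Computing P^5 by matrix multiplication.
P = [[0.4200, 0.5800], [0.6700, 0.3300]]
After raising P to the power 5:
P^5(0,1) = 0.4645

0.4645


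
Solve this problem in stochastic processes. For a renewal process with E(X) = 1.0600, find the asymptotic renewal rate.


Long-run renewal rate = 1/E(X)
= 1/1.0600
= 0.9434

0.9434


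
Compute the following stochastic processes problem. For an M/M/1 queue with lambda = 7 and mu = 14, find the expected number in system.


rho = 7/14 = 0.5000
L = rho/(1-rho)
= 0.5000/0.5000
= 1.0000

1.0000


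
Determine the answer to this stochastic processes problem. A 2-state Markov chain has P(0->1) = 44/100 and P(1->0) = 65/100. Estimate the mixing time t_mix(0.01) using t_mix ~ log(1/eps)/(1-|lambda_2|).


lambda_2 = |1 - p01 - p10| = |1 - 0.4400 - 0.6500| = 0.0900
t_mix ~ log(1/eps)/(1 - |lambda_2|)
= log(100)/(1 - 0.0900) = 4.6052/0.9100
= 5.0606

5.0606


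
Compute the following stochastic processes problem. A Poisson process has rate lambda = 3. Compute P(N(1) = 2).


P(N(t)=k) = (lambda*t)^k * exp(-lambda*t) / k!
lambda*t = 3
= 3^2 * exp(-3) / 2!
= 9 * 0.0498 / 2
= 0.2240

0.2240


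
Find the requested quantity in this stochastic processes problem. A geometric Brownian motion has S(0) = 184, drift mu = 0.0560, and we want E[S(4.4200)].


E[S(t)] = S(0) * exp(mu * t)
= 184 * exp(0.0560 * 4.4200)
= 184 * 1.2808
= 235.6755

235.6755


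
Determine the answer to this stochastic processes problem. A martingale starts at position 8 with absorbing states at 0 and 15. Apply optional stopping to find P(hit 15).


By optional stopping theorem: E(M at tau) = M(0) = 8
P(hit 15)*15 + P(hit 0)*0 = 8
P(hit 15) = (8 - 0)/(15 - 0) = 8/15 = 0.5333

0.5333


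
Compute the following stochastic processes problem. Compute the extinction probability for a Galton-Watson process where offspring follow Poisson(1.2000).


Since mu = 1.2000 > 1, extinction prob q < 1.
Solve s = exp(mu*(s-1)) iteratively.
q = 0.6863

0.6863


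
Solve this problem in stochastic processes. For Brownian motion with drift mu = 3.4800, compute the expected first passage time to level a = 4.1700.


Expected first passage time = a/mu
= 4.1700/3.4800
= 1.1983

1.1983


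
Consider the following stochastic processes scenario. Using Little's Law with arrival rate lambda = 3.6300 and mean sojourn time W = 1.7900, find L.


Little's Law: L = lambda * W
= 3.6300 * 1.7900
= 6.4977

6.4977


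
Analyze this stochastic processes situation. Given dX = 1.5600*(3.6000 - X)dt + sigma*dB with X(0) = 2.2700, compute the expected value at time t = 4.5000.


E[X(t)] = mu + (X(0) - mu)*exp(-theta*t)
= 3.6000 + (2.2700 - 3.6000)*exp(-1.5600*4.5000)
= 3.6000 + -1.3300 * 8.9383e-04
= 3.5988

3.5988


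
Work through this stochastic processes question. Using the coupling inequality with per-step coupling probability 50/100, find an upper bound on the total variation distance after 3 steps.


TV distance bound <= (1-delta)^n
= (1 - 0.5000)^3
= 0.5000^3
= 0.1250

0.1250


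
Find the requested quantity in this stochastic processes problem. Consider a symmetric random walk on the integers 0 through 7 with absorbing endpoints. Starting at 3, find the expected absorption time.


For symmetric RW on 0,...,N with absorbing barriers, E(i) = i*(N-i)
E(3) = 3 * 4 = 12

12


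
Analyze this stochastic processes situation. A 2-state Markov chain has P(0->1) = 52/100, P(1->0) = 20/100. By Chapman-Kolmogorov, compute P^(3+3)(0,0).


P^6 = P^3 * P^3
Computing via matrix multiplication of the transition matrix.
Entry (0,0) of P^6 = 0.2781

0.2781


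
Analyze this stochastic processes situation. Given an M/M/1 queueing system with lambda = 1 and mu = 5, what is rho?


rho = lambda/mu
= 1/5
= 0.2000

0.2000


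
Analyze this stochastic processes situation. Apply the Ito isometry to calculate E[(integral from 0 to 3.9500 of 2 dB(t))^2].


By Ito isometry: E[(int f dB)^2] = int f^2 dt
= 2^2 * 3.9500
= 4 * 3.9500 = 15.8000

15.8000


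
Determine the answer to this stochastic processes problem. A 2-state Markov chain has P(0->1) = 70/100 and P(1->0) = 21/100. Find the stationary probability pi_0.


Stationary distribution: pi_0 = p10/(p01+p10), pi_1 = p01/(p01+p10)
p01 = 0.7000, p10 = 0.2100
pi_0 = 0.2308

0.2308


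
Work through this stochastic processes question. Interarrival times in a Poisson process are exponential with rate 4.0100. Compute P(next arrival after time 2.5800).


P(X > t) = exp(-lambda * t)
= exp(-4.0100 * 2.5800)
= exp(-10.3458) = 3.2127e-05

3.2127e-05


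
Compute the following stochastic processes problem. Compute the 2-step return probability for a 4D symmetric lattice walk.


P(return in 2 steps) = P(reverse first step) = 1/(2d)
= 1/8
= 0.1250

0.1250


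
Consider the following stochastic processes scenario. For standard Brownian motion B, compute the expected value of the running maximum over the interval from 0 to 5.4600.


E(max B(s)) = sqrt(2t/pi)
= sqrt(2*5.4600/pi)
= sqrt(3.4759)
= 1.8644

1.8644


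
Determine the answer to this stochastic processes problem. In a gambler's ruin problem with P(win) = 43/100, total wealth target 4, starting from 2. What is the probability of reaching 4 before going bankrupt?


Gambler's ruin formula:
r = q/p = 0.5700/0.4300 = 1.3256
P(win) = (1 - r^i)/(1 - r^N)
= (1 - 1.3256^2)/(1 - 1.3256^4)
= 0.3627

0.3627


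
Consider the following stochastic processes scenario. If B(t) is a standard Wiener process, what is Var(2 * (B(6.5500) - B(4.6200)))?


Var(alpha*(B(t)-B(s))) = alpha^2 * (t-s)
= 2^2 * (6.5500 - 4.6200)
= 4 * 1.9300
= 7.7200

7.7200


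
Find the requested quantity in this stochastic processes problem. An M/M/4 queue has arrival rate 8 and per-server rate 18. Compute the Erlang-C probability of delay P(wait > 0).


a = lambda/mu = 0.4444
rho = a/c = 0.1111
Erlang-C formula applied:
C(c,a) = 0.0012

0.0012


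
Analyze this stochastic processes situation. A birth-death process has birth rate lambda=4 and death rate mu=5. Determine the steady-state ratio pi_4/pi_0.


For birth-death process, pi_n/pi_0 = (lambda/mu)^n
= (4/5)^4
= 0.4096

0.4096


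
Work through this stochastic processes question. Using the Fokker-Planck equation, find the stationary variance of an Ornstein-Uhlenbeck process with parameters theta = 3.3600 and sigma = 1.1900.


Stationary variance = sigma^2 / (2*theta)
= 1.1900^2 / (2*3.3600)
= 1.4161 / 6.7200
= 0.2107

0.2107


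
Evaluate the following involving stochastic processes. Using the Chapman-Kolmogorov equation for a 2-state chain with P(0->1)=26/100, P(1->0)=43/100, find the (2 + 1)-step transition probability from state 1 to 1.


P^3 = P^2 * P^1
Computing via matrix multiplication of the transition matrix.
Entry (1,1) of P^3 = 0.3954

0.3954


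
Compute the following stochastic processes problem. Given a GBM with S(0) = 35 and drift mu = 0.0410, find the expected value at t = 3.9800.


E[S(t)] = S(0) * exp(mu * t)
= 35 * exp(0.0410 * 3.9800)
= 35 * 1.1772
= 41.2037

41.2037


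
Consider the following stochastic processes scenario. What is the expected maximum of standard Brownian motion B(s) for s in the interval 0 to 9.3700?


E(max B(s)) = sqrt(2t/pi)
= sqrt(2*9.3700/pi)
= sqrt(5.9651)
= 2.4424

2.4424


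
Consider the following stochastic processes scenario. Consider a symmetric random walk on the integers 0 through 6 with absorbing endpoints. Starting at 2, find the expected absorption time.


For symmetric RW on 0,...,N with absorbing barriers, E(i) = i*(N-i)
E(2) = 2 * 4 = 8

8


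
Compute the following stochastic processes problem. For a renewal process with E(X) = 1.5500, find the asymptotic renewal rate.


Long-run renewal rate = 1/E(X)
= 1/1.5500
= 0.6452

0.6452


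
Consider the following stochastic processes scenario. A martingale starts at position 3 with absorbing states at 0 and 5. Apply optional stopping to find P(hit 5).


By optional stopping theorem: E(M at tau) = M(0) = 3
P(hit 5)*5 + P(hit 0)*0 = 3
P(hit 5) = (3 - 0)/(5 - 0) = 3/5 = 0.6000

0.6000


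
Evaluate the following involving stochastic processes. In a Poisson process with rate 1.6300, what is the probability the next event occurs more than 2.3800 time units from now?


P(X > t) = exp(-lambda * t)
= exp(-1.6300 * 2.3800)
= exp(-3.8794) = 0.0207

0.0207


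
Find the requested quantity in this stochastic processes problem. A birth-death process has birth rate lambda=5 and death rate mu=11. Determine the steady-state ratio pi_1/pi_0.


For birth-death process, pi_n/pi_0 = (lambda/mu)^n
= (5/11)^1
= 0.4545

0.4545


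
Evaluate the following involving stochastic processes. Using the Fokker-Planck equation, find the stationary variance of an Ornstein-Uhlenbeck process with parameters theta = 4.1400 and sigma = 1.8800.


Stationary variance = sigma^2 / (2*theta)
= 1.8800^2 / (2*4.1400)
= 3.5344 / 8.2800
= 0.4269

0.4269


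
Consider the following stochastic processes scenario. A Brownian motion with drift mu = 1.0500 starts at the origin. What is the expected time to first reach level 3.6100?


Expected first passage time = a/mu
= 3.6100/1.0500
= 3.4381

3.4381


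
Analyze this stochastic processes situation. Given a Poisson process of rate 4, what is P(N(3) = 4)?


P(N(t)=k) = (lambda*t)^k * exp(-lambda*t) / k!
lambda*t = 12
= 12^4 * exp(-12) / 4!
= 20736 * 6.1442e-06 / 24
= 0.0053

0.0053


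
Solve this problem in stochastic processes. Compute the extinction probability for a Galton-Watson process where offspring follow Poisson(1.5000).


Since mu = 1.5000 > 1, extinction prob q < 1.
Solve s = exp(mu*(s-1)) iteratively.
q = 0.4172

0.4172


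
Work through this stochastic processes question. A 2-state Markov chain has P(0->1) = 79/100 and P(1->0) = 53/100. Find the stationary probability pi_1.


Stationary distribution: pi_0 = p10/(p01+p10), pi_1 = p01/(p01+p10)
p01 = 0.7900, p10 = 0.5300
pi_1 = 0.5985

0.5985


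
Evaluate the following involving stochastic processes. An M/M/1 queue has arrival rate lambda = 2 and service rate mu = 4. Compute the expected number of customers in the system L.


rho = 2/4 = 0.5000
L = rho/(1-rho)
= 0.5000/0.5000
= 1.0000

1.0000
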